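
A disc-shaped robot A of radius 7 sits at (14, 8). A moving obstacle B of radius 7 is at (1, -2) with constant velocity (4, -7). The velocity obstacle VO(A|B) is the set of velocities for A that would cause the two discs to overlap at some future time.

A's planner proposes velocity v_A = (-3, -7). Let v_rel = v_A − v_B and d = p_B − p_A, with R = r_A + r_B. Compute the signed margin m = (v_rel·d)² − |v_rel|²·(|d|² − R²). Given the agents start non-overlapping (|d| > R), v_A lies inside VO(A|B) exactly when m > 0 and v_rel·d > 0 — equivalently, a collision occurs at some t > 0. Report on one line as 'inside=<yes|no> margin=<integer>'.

d = (-13, -10),  |d|² = 269;  R = 7+7 = 14,  c = 269−14² = 73
v_rel = (-7, 0),  |v_rel|² = 49;  v_rel·d = (-7)·(-13) + (0)·(-10) = 91
49·t² − 182·t + 73 = 0  ⇒  m = 91² − 49·73 = 4704
m = 4704 > 0,  v_rel·d = 91 > 0  ⇒  inside

inside=yes margin=4704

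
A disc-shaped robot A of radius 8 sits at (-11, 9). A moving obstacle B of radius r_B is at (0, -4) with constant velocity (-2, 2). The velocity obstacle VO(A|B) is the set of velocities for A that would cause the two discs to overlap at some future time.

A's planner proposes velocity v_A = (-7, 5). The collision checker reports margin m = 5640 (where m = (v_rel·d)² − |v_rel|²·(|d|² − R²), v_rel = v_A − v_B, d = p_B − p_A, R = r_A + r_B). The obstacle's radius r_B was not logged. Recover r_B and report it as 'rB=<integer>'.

m = 5640
d = (11, -13);  v_rel = (-5, 3),  |v_rel|² = 34
v_rel×d = (-5)·(-13) − (3)·(11) = 32
since m = R²·34 − 32²:  R² = (1024 + 5640) / 34 = 196
R = √196 = 14  ⇒  r_B = 14 − 8 = 6

rB=6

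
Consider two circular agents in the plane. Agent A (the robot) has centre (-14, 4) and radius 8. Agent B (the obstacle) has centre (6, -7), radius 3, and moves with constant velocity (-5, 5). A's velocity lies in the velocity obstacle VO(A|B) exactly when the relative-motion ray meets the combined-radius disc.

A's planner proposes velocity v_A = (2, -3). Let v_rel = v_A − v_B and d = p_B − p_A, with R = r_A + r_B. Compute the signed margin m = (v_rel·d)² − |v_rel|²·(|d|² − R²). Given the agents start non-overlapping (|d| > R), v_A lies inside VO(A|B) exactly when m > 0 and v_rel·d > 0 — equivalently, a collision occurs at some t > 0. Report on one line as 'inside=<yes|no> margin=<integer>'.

d = (20, -11),  |d|² = 521;  R = 8+3 = 11,  c = 521−11² = 400
v_rel = (7, -8),  |v_rel|² = 113;  v_rel·d = (7)·(20) + (-8)·(-11) = 228
113·t² − 456·t + 400 = 0  ⇒  m = 228² − 113·400 = 6784
m = 6784 > 0,  v_rel·d = 228 > 0  ⇒  inside

inside=yes margin=6784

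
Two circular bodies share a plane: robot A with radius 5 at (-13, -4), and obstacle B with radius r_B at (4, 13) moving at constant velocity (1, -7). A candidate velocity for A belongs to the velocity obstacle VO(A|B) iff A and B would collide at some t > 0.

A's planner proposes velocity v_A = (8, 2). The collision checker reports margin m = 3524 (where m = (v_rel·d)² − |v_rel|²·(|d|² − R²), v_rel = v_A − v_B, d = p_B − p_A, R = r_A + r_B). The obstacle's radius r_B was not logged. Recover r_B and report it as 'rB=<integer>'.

m = 3524
d = (17, 17);  v_rel = (7, 9),  |v_rel|² = 130
v_rel×d = (7)·(17) − (9)·(17) = -34
since m = R²·130 − (-34)²:  R² = (1156 + 3524) / 130 = 36
R = √36 = 6  ⇒  r_B = 6 − 5 = 1

rB=1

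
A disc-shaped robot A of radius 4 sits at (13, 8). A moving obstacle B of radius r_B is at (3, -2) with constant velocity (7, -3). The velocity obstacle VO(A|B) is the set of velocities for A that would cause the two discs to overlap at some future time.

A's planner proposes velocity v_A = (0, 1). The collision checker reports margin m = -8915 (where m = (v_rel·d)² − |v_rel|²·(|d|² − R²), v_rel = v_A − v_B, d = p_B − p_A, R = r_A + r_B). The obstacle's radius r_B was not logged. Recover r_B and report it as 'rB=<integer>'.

m = -8915
d = (-10, -10);  v_rel = (-7, 4),  |v_rel|² = 65
v_rel×d = (-7)·(-10) − (4)·(-10) = 110
since m = R²·65 − 110²:  R² = (12100 + -8915) / 65 = 49
R = √49 = 7  ⇒  r_B = 7 − 4 = 3

rB=3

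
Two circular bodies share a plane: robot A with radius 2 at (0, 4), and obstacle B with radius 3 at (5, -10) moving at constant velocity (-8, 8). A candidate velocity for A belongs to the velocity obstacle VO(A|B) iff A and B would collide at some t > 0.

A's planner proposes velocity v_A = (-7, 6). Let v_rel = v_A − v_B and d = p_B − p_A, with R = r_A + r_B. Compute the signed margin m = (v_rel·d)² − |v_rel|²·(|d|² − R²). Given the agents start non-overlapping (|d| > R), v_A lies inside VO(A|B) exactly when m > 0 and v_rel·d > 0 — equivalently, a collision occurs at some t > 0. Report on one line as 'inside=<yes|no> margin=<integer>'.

d = (5, -14),  |d|² = 221;  R = 2+3 = 5,  c = 221−5² = 196
v_rel = (1, -2),  |v_rel|² = 5;  v_rel·d = (1)·(5) + (-2)·(-14) = 33
5·t² − 66·t + 196 = 0  ⇒  m = 33² − 5·196 = 109
m = 109 > 0,  v_rel·d = 33 > 0  ⇒  inside

inside=yes margin=109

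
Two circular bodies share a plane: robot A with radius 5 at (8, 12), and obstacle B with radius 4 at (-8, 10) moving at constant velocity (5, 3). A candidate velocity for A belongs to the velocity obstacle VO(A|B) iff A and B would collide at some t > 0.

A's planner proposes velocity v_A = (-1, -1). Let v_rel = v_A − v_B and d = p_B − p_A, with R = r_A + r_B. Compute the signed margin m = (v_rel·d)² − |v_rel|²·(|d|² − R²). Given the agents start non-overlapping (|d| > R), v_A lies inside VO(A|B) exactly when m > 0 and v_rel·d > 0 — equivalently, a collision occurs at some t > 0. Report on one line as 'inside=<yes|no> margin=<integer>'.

d = (-16, -2),  |d|² = 260;  R = 5+4 = 9,  c = 260−9² = 179
v_rel = (-6, -4),  |v_rel|² = 52;  v_rel·d = (-6)·(-16) + (-4)·(-2) = 104
52·t² − 208·t + 179 = 0  ⇒  m = 104² − 52·179 = 1508
m = 1508 > 0,  v_rel·d = 104 > 0  ⇒  inside

inside=yes margin=1508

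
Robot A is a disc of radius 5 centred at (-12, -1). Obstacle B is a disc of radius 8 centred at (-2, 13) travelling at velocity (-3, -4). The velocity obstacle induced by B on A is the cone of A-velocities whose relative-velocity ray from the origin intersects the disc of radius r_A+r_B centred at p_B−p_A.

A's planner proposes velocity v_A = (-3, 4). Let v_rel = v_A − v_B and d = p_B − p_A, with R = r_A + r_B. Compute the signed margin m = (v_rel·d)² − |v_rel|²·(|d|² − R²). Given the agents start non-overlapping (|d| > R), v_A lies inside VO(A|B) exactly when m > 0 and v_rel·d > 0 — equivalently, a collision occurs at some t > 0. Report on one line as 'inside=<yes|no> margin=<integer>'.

d = (10, 14),  |d|² = 296;  R = 5+8 = 13,  c = 296−13² = 127
v_rel = (0, 8),  |v_rel|² = 64;  v_rel·d = (0)·(10) + (8)·(14) = 112
64·t² − 224·t + 127 = 0  ⇒  m = 112² − 64·127 = 4416
m = 4416 > 0,  v_rel·d = 112 > 0  ⇒  inside

inside=yes margin=4416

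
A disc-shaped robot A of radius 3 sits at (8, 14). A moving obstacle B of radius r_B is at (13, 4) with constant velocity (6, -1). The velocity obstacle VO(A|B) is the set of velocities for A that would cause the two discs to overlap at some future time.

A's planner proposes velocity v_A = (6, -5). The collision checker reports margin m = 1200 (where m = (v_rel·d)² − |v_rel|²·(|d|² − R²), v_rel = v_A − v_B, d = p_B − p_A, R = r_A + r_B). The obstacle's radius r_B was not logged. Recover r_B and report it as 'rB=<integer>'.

m = 1200
d = (5, -10);  v_rel = (0, -4),  |v_rel|² = 16
v_rel×d = (0)·(-10) − (-4)·(5) = 20
since m = R²·16 − 20²:  R² = (400 + 1200) / 16 = 100
R = √100 = 10  ⇒  r_B = 10 − 3 = 7

rB=7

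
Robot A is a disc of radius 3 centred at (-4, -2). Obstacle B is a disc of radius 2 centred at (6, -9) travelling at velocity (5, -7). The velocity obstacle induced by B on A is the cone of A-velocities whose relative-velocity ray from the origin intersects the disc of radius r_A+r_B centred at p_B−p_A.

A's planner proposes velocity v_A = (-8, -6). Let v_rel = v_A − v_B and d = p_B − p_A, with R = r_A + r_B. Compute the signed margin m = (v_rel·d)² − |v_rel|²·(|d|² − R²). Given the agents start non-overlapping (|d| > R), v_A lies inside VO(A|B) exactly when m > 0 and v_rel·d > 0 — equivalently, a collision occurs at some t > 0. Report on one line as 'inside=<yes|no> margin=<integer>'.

d = (10, -7),  |d|² = 149;  R = 3+2 = 5,  c = 149−5² = 124
v_rel = (-13, 1),  |v_rel|² = 170;  v_rel·d = (-13)·(10) + (1)·(-7) = -137
170·t² + 274·t + 124 = 0  ⇒  m = (-137)² − 170·124 = -2311
m = -2311 < 0,  v_rel·d = -137 < 0  ⇒  outside

inside=no margin=-2311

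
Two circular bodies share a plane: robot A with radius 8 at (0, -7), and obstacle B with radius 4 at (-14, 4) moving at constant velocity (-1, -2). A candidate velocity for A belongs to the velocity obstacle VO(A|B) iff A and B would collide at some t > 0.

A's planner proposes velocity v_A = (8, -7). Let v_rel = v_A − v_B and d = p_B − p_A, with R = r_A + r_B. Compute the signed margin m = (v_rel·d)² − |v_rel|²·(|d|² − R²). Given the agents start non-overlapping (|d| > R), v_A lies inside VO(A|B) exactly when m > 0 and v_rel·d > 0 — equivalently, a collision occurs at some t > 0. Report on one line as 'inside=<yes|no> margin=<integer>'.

d = (-14, 11),  |d|² = 317;  R = 8+4 = 12,  c = 317−12² = 173
v_rel = (9, -5),  |v_rel|² = 106;  v_rel·d = (9)·(-14) + (-5)·(11) = -181
106·t² + 362·t + 173 = 0  ⇒  m = (-181)² − 106·173 = 14423
m = 14423 > 0,  v_rel·d = -181 < 0  ⇒  outside

inside=no margin=14423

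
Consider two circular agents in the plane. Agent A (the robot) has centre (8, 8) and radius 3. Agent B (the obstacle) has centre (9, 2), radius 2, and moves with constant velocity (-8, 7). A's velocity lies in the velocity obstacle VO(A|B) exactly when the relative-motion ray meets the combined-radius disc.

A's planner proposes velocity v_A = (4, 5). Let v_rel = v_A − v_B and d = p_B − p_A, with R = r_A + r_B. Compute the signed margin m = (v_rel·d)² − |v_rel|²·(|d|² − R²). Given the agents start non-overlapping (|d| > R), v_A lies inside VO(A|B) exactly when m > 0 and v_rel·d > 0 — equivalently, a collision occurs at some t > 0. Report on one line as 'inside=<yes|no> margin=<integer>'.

d = (1, -6),  |d|² = 37;  R = 3+2 = 5,  c = 37−5² = 12
v_rel = (12, -2),  |v_rel|² = 148;  v_rel·d = (12)·(1) + (-2)·(-6) = 24
148·t² − 48·t + 12 = 0  ⇒  m = 24² − 148·12 = -1200
m = -1200 < 0,  v_rel·d = 24 > 0  ⇒  outside

inside=no margin=-1200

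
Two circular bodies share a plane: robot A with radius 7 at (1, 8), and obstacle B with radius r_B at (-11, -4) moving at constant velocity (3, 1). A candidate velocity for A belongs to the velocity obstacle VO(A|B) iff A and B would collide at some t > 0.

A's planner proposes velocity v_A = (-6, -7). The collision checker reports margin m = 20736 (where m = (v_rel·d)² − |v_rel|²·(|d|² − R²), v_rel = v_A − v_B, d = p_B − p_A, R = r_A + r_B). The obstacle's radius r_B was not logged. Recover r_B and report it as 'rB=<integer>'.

m = 20736
d = (-12, -12);  v_rel = (-9, -8),  |v_rel|² = 145
v_rel×d = (-9)·(-12) − (-8)·(-12) = 12
since m = R²·145 − 12²:  R² = (144 + 20736) / 145 = 144
R = √144 = 12  ⇒  r_B = 12 − 7 = 5

rB=5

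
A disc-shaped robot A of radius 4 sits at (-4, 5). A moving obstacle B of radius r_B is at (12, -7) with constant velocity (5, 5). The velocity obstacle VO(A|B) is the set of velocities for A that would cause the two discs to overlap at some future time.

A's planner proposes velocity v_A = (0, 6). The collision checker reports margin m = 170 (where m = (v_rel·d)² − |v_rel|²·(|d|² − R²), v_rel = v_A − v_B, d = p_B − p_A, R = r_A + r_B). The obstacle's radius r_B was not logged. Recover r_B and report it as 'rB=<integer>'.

m = 170
d = (16, -12);  v_rel = (-5, 1),  |v_rel|² = 26
v_rel×d = (-5)·(-12) − (1)·(16) = 44
since m = R²·26 − 44²:  R² = (1936 + 170) / 26 = 81
R = √81 = 9  ⇒  r_B = 9 − 4 = 5

rB=5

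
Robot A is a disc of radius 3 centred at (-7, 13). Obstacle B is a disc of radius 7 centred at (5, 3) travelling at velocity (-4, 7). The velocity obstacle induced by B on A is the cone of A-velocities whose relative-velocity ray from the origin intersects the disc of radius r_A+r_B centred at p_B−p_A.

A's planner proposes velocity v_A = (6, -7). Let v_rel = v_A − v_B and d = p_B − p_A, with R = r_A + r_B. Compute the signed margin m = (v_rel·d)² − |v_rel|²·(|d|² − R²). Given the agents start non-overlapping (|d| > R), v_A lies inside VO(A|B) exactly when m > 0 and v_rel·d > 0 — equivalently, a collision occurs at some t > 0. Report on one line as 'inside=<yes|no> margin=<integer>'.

d = (12, -10),  |d|² = 244;  R = 3+7 = 10,  c = 244−10² = 144
v_rel = (10, -14),  |v_rel|² = 296;  v_rel·d = (10)·(12) + (-14)·(-10) = 260
296·t² − 520·t + 144 = 0  ⇒  m = 260² − 296·144 = 24976
m = 24976 > 0,  v_rel·d = 260 > 0  ⇒  inside

inside=yes margin=24976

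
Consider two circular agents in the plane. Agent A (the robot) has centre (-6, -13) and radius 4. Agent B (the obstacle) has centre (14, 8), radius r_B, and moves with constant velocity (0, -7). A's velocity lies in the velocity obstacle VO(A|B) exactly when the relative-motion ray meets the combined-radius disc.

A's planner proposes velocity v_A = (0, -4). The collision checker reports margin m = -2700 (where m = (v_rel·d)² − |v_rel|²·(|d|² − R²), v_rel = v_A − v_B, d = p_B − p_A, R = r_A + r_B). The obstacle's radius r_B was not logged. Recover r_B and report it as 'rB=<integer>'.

m = -2700
d = (20, 21);  v_rel = (0, 3),  |v_rel|² = 9
v_rel×d = (0)·(21) − (3)·(20) = -60
since m = R²·9 − (-60)²:  R² = (3600 + -2700) / 9 = 100
R = √100 = 10  ⇒  r_B = 10 − 4 = 6

rB=6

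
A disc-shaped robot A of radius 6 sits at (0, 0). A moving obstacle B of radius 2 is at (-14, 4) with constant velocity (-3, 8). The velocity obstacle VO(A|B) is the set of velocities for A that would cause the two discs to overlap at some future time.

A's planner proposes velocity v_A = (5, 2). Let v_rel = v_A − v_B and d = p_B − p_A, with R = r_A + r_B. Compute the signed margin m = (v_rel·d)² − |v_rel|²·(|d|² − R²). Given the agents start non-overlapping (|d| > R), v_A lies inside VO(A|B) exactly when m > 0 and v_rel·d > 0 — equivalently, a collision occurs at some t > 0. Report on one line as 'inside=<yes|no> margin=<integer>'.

d = (-14, 4),  |d|² = 212;  R = 6+2 = 8,  c = 212−8² = 148
v_rel = (8, -6),  |v_rel|² = 100;  v_rel·d = (8)·(-14) + (-6)·(4) = -136
100·t² + 272·t + 148 = 0  ⇒  m = (-136)² − 100·148 = 3696
m = 3696 > 0,  v_rel·d = -136 < 0  ⇒  outside

inside=no margin=3696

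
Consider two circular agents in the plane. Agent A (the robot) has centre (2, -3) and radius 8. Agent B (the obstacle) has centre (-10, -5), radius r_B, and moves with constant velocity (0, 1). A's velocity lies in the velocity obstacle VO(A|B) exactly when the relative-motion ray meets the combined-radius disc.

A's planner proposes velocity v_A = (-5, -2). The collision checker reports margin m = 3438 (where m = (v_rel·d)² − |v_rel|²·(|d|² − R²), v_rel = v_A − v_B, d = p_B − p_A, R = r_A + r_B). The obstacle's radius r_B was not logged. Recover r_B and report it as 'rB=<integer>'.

m = 3438
d = (-12, -2);  v_rel = (-5, -3),  |v_rel|² = 34
v_rel×d = (-5)·(-2) − (-3)·(-12) = -26
since m = R²·34 − (-26)²:  R² = (676 + 3438) / 34 = 121
R = √121 = 11  ⇒  r_B = 11 − 8 = 3

rB=3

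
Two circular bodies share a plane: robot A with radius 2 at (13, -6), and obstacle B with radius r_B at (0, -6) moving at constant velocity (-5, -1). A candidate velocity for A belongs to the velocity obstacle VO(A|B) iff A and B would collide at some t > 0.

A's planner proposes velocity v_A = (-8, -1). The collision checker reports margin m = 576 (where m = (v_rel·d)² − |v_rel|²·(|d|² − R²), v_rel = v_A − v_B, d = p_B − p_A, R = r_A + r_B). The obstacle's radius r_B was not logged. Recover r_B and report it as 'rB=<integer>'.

m = 576
d = (-13, 0);  v_rel = (-3, 0),  |v_rel|² = 9
v_rel×d = (-3)·(0) − (0)·(-13) = 0
since m = R²·9 − 0²:  R² = (0 + 576) / 9 = 64
R = √64 = 8  ⇒  r_B = 8 − 2 = 6

rB=6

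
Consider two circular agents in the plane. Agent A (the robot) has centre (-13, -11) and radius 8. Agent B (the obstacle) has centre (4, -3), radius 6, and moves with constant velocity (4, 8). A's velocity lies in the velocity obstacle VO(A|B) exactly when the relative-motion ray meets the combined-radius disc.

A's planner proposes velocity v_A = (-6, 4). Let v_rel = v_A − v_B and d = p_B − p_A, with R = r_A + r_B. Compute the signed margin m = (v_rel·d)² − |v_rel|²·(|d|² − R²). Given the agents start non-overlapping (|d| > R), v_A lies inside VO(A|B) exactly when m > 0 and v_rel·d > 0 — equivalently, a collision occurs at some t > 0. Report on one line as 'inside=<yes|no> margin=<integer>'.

d = (17, 8),  |d|² = 353;  R = 8+6 = 14,  c = 353−14² = 157
v_rel = (-10, -4),  |v_rel|² = 116;  v_rel·d = (-10)·(17) + (-4)·(8) = -202
116·t² + 404·t + 157 = 0  ⇒  m = (-202)² − 116·157 = 22592
m = 22592 > 0,  v_rel·d = -202 < 0  ⇒  outside

inside=no margin=22592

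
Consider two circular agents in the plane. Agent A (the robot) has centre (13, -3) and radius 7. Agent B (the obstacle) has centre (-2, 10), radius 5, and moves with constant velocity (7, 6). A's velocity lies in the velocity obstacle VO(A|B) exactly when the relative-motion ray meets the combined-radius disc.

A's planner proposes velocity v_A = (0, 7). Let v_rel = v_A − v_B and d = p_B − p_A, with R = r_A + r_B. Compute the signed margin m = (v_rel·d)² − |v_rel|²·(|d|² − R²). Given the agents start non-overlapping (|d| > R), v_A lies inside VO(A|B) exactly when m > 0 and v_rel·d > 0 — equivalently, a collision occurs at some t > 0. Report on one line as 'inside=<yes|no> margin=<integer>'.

d = (-15, 13),  |d|² = 394;  R = 7+5 = 12,  c = 394−12² = 250
v_rel = (-7, 1),  |v_rel|² = 50;  v_rel·d = (-7)·(-15) + (1)·(13) = 118
50·t² − 236·t + 250 = 0  ⇒  m = 118² − 50·250 = 1424
m = 1424 > 0,  v_rel·d = 118 > 0  ⇒  inside

inside=yes margin=1424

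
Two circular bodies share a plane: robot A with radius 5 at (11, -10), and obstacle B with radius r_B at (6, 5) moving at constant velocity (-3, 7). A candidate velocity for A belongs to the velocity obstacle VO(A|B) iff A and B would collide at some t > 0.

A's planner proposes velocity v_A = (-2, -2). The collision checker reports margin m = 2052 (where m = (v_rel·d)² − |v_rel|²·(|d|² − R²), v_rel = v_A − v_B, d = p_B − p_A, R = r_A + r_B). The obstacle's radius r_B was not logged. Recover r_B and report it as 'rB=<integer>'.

m = 2052
d = (-5, 15);  v_rel = (1, -9),  |v_rel|² = 82
v_rel×d = (1)·(15) − (-9)·(-5) = -30
since m = R²·82 − (-30)²:  R² = (900 + 2052) / 82 = 36
R = √36 = 6  ⇒  r_B = 6 − 5 = 1

rB=1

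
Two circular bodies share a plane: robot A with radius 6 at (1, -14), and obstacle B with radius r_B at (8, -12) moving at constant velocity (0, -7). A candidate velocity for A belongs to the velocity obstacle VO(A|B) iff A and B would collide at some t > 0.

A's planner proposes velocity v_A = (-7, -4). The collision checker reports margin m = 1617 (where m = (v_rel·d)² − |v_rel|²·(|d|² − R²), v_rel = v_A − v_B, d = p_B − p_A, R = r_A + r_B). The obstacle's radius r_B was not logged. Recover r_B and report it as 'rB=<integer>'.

m = 1617
d = (7, 2);  v_rel = (-7, 3),  |v_rel|² = 58
v_rel×d = (-7)·(2) − (3)·(7) = -35
since m = R²·58 − (-35)²:  R² = (1225 + 1617) / 58 = 49
R = √49 = 7  ⇒  r_B = 7 − 6 = 1

rB=1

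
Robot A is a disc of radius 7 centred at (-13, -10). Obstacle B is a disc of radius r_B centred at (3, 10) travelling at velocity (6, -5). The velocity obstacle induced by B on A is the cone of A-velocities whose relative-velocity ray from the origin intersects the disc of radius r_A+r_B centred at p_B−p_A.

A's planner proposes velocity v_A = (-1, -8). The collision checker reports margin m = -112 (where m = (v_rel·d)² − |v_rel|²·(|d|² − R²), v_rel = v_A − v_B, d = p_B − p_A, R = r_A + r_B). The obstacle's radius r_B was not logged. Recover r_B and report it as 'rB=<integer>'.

m = -112
d = (16, 20);  v_rel = (-7, -3),  |v_rel|² = 58
v_rel×d = (-7)·(20) − (-3)·(16) = -92
since m = R²·58 − (-92)²:  R² = (8464 + -112) / 58 = 144
R = √144 = 12  ⇒  r_B = 12 − 7 = 5

rB=5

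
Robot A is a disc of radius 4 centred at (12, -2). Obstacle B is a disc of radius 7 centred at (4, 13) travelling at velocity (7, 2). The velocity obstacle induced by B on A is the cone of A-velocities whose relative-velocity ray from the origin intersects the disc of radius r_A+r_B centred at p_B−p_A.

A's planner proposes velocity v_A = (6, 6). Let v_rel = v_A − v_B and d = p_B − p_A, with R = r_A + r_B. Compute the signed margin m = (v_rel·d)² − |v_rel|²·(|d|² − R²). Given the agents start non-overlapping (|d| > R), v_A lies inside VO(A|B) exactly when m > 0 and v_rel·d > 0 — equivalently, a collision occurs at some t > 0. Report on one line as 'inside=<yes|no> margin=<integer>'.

d = (-8, 15),  |d|² = 289;  R = 4+7 = 11,  c = 289−11² = 168
v_rel = (-1, 4),  |v_rel|² = 17;  v_rel·d = (-1)·(-8) + (4)·(15) = 68
17·t² − 136·t + 168 = 0  ⇒  m = 68² − 17·168 = 1768
m = 1768 > 0,  v_rel·d = 68 > 0  ⇒  inside

inside=yes margin=1768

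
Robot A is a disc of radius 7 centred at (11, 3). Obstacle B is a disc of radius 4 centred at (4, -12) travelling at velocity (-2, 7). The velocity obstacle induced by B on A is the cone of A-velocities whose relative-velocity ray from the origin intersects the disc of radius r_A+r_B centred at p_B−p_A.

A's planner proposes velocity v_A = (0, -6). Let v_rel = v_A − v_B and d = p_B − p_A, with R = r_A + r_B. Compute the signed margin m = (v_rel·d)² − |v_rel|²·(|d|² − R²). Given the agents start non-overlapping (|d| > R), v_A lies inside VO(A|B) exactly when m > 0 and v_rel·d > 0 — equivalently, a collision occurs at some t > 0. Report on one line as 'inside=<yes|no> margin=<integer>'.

d = (-7, -15),  |d|² = 274;  R = 7+4 = 11,  c = 274−11² = 153
v_rel = (2, -13),  |v_rel|² = 173;  v_rel·d = (2)·(-7) + (-13)·(-15) = 181
173·t² − 362·t + 153 = 0  ⇒  m = 181² − 173·153 = 6292
m = 6292 > 0,  v_rel·d = 181 > 0  ⇒  inside

inside=yes margin=6292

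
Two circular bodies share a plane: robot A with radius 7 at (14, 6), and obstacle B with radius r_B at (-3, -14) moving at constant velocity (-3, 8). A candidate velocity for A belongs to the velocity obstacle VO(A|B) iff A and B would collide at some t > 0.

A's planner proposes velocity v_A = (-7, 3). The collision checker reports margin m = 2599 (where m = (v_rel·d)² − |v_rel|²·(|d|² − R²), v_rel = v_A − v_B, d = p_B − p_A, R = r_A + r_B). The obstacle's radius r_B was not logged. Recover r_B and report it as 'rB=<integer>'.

m = 2599
d = (-17, -20);  v_rel = (-4, -5),  |v_rel|² = 41
v_rel×d = (-4)·(-20) − (-5)·(-17) = -5
since m = R²·41 − (-5)²:  R² = (25 + 2599) / 41 = 64
R = √64 = 8  ⇒  r_B = 8 − 7 = 1

rB=1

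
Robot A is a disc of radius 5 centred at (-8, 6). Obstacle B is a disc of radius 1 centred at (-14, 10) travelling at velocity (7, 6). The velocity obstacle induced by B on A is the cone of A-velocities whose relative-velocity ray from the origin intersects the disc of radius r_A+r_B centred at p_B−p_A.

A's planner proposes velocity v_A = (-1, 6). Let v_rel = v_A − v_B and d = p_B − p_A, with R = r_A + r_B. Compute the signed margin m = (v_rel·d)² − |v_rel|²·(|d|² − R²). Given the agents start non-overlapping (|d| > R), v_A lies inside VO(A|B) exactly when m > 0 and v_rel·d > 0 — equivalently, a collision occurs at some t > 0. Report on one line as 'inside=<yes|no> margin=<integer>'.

d = (-6, 4),  |d|² = 52;  R = 5+1 = 6,  c = 52−6² = 16
v_rel = (-8, 0),  |v_rel|² = 64;  v_rel·d = (-8)·(-6) + (0)·(4) = 48
64·t² − 96·t + 16 = 0  ⇒  m = 48² − 64·16 = 1280
m = 1280 > 0,  v_rel·d = 48 > 0  ⇒  inside

inside=yes margin=1280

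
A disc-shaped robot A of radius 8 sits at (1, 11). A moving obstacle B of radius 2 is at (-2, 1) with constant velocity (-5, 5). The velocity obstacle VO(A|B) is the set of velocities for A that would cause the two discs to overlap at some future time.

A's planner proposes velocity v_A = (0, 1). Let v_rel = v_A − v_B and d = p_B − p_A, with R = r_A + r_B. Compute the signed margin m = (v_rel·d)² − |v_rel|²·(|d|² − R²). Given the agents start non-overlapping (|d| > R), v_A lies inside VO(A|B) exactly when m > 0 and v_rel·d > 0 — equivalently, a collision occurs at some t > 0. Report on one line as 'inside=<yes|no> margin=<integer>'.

d = (-3, -10),  |d|² = 109;  R = 8+2 = 10,  c = 109−10² = 9
v_rel = (5, -4),  |v_rel|² = 41;  v_rel·d = (5)·(-3) + (-4)·(-10) = 25
41·t² − 50·t + 9 = 0  ⇒  m = 25² − 41·9 = 256
m = 256 > 0,  v_rel·d = 25 > 0  ⇒  inside

inside=yes margin=256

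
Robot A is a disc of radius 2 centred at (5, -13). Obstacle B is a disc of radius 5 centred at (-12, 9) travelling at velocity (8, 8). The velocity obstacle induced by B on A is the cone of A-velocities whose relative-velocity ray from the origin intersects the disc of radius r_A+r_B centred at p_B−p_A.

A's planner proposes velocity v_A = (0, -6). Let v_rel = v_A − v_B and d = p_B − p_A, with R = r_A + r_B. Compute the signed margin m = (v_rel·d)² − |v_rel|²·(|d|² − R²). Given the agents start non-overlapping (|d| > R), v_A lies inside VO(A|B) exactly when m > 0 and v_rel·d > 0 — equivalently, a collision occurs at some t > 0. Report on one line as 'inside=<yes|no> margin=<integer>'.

d = (-17, 22),  |d|² = 773;  R = 2+5 = 7,  c = 773−7² = 724
v_rel = (-8, -14),  |v_rel|² = 260;  v_rel·d = (-8)·(-17) + (-14)·(22) = -172
260·t² + 344·t + 724 = 0  ⇒  m = (-172)² − 260·724 = -158656
m = -158656 < 0,  v_rel·d = -172 < 0  ⇒  outside

inside=no margin=-158656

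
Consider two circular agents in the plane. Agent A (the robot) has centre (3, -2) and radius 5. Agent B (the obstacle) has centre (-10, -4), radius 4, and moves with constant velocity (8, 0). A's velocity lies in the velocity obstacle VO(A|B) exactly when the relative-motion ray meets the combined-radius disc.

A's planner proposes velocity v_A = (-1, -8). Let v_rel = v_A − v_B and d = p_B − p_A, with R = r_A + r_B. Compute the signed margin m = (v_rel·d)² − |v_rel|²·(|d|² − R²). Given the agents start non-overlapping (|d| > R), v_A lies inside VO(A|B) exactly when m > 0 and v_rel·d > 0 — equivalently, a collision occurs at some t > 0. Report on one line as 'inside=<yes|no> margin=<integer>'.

d = (-13, -2),  |d|² = 173;  R = 5+4 = 9,  c = 173−9² = 92
v_rel = (-9, -8),  |v_rel|² = 145;  v_rel·d = (-9)·(-13) + (-8)·(-2) = 133
145·t² − 266·t + 92 = 0  ⇒  m = 133² − 145·92 = 4349
m = 4349 > 0,  v_rel·d = 133 > 0  ⇒  inside

inside=yes margin=4349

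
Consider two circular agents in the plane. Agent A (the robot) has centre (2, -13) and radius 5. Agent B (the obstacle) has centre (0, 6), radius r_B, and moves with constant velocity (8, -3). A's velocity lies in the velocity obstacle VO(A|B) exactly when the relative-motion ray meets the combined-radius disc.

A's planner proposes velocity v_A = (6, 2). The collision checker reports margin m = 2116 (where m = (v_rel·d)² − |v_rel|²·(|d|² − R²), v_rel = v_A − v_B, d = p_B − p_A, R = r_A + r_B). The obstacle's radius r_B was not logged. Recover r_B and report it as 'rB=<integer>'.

m = 2116
d = (-2, 19);  v_rel = (-2, 5),  |v_rel|² = 29
v_rel×d = (-2)·(19) − (5)·(-2) = -28
since m = R²·29 − (-28)²:  R² = (784 + 2116) / 29 = 100
R = √100 = 10  ⇒  r_B = 10 − 5 = 5

rB=5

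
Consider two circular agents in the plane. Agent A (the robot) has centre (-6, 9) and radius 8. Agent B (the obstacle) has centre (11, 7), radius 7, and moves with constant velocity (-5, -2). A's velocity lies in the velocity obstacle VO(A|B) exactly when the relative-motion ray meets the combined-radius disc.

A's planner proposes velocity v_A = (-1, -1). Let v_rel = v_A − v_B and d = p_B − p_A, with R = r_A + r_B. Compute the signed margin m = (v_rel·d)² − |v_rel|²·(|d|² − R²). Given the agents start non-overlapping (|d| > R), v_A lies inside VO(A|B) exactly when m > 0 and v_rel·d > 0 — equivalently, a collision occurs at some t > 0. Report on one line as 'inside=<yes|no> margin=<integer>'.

d = (17, -2),  |d|² = 293;  R = 8+7 = 15,  c = 293−15² = 68
v_rel = (4, 1),  |v_rel|² = 17;  v_rel·d = (4)·(17) + (1)·(-2) = 66
17·t² − 132·t + 68 = 0  ⇒  m = 66² − 17·68 = 3200
m = 3200 > 0,  v_rel·d = 66 > 0  ⇒  inside

inside=yes margin=3200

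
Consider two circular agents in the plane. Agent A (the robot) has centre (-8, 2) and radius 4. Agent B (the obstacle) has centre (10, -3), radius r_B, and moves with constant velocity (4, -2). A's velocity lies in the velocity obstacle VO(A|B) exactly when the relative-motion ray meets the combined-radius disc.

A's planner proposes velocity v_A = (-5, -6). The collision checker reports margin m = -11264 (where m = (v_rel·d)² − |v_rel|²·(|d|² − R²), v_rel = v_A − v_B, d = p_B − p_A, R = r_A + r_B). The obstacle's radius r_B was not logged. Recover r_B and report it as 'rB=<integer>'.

m = -11264
d = (18, -5);  v_rel = (-9, -4),  |v_rel|² = 97
v_rel×d = (-9)·(-5) − (-4)·(18) = 117
since m = R²·97 − 117²:  R² = (13689 + -11264) / 97 = 25
R = √25 = 5  ⇒  r_B = 5 − 4 = 1

rB=1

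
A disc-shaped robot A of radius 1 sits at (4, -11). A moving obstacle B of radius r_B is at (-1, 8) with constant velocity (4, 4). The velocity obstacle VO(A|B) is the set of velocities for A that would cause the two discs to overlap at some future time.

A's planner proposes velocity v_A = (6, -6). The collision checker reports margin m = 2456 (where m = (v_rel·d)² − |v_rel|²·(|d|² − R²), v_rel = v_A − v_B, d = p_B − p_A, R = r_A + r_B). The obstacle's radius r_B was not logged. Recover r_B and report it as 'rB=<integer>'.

m = 2456
d = (-5, 19);  v_rel = (2, -10),  |v_rel|² = 104
v_rel×d = (2)·(19) − (-10)·(-5) = -12
since m = R²·104 − (-12)²:  R² = (144 + 2456) / 104 = 25
R = √25 = 5  ⇒  r_B = 5 − 1 = 4

rB=4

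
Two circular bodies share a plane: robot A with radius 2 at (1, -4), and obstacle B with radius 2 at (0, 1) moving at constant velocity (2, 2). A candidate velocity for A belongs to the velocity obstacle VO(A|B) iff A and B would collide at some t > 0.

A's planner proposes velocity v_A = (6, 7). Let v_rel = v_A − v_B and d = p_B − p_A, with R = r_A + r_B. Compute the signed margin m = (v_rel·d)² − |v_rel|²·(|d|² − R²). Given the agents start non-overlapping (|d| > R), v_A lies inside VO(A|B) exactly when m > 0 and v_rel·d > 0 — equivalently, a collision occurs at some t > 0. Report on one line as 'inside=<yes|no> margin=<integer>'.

d = (-1, 5),  |d|² = 26;  R = 2+2 = 4,  c = 26−4² = 10
v_rel = (4, 5),  |v_rel|² = 41;  v_rel·d = (4)·(-1) + (5)·(5) = 21
41·t² − 42·t + 10 = 0  ⇒  m = 21² − 41·10 = 31
m = 31 > 0,  v_rel·d = 21 > 0  ⇒  inside

inside=yes margin=31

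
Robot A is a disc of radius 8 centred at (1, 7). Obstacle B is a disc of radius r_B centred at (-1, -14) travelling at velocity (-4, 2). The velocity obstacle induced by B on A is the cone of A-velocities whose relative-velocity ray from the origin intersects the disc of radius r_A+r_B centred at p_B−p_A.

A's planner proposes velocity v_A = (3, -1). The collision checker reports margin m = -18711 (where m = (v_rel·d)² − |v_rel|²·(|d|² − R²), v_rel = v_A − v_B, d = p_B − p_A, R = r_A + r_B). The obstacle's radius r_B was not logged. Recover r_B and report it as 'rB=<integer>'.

m = -18711
d = (-2, -21);  v_rel = (7, -3),  |v_rel|² = 58
v_rel×d = (7)·(-21) − (-3)·(-2) = -153
since m = R²·58 − (-153)²:  R² = (23409 + -18711) / 58 = 81
R = √81 = 9  ⇒  r_B = 9 − 8 = 1

rB=1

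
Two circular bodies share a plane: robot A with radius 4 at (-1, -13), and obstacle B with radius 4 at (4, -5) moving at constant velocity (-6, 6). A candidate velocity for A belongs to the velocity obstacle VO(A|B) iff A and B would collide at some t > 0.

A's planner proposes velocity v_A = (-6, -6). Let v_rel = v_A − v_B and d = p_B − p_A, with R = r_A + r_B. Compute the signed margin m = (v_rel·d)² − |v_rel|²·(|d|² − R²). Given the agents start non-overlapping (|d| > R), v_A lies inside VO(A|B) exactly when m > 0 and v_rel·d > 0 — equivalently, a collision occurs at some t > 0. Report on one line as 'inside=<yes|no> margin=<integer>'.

d = (5, 8),  |d|² = 89;  R = 4+4 = 8,  c = 89−8² = 25
v_rel = (0, -12),  |v_rel|² = 144;  v_rel·d = (0)·(5) + (-12)·(8) = -96
144·t² + 192·t + 25 = 0  ⇒  m = (-96)² − 144·25 = 5616
m = 5616 > 0,  v_rel·d = -96 < 0  ⇒  outside

inside=no margin=5616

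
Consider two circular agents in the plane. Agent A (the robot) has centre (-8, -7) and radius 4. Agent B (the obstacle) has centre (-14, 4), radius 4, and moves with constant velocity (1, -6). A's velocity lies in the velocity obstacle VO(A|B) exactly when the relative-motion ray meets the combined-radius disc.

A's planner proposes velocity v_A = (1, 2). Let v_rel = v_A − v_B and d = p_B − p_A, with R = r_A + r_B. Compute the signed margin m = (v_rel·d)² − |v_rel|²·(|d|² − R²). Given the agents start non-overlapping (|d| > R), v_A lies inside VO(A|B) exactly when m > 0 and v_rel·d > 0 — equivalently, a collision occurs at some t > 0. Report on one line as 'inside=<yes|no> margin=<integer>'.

d = (-6, 11),  |d|² = 157;  R = 4+4 = 8,  c = 157−8² = 93
v_rel = (0, 8),  |v_rel|² = 64;  v_rel·d = (0)·(-6) + (8)·(11) = 88
64·t² − 176·t + 93 = 0  ⇒  m = 88² − 64·93 = 1792
m = 1792 > 0,  v_rel·d = 88 > 0  ⇒  inside

inside=yes margin=1792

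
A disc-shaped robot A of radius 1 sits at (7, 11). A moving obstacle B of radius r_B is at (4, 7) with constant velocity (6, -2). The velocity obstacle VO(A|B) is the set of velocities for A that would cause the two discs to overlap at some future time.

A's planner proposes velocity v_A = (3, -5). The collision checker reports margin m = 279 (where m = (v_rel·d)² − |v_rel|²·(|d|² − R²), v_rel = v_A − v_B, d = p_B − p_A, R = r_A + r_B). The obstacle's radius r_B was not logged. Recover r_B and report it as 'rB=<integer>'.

m = 279
d = (-3, -4);  v_rel = (-3, -3),  |v_rel|² = 18
v_rel×d = (-3)·(-4) − (-3)·(-3) = 3
since m = R²·18 − 3²:  R² = (9 + 279) / 18 = 16
R = √16 = 4  ⇒  r_B = 4 − 1 = 3

rB=3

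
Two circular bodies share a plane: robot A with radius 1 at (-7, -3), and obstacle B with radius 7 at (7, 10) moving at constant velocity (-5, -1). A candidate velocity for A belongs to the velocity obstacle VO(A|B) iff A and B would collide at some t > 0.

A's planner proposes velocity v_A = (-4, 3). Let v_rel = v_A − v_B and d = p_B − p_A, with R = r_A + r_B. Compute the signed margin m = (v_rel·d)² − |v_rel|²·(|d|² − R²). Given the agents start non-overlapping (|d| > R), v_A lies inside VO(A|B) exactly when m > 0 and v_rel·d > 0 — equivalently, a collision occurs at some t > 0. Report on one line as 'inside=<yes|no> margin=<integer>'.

d = (14, 13),  |d|² = 365;  R = 1+7 = 8,  c = 365−8² = 301
v_rel = (1, 4),  |v_rel|² = 17;  v_rel·d = (1)·(14) + (4)·(13) = 66
17·t² − 132·t + 301 = 0  ⇒  m = 66² − 17·301 = -761
m = -761 < 0,  v_rel·d = 66 > 0  ⇒  outside

inside=no margin=-761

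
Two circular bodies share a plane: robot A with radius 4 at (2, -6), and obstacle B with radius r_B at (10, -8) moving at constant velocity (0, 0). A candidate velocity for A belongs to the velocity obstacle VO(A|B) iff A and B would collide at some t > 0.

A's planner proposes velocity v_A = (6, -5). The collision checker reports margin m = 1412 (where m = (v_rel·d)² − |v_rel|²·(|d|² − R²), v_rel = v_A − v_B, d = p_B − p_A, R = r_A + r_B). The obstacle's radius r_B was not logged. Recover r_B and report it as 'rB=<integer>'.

m = 1412
d = (8, -2);  v_rel = (6, -5),  |v_rel|² = 61
v_rel×d = (6)·(-2) − (-5)·(8) = 28
since m = R²·61 − 28²:  R² = (784 + 1412) / 61 = 36
R = √36 = 6  ⇒  r_B = 6 − 4 = 2

rB=2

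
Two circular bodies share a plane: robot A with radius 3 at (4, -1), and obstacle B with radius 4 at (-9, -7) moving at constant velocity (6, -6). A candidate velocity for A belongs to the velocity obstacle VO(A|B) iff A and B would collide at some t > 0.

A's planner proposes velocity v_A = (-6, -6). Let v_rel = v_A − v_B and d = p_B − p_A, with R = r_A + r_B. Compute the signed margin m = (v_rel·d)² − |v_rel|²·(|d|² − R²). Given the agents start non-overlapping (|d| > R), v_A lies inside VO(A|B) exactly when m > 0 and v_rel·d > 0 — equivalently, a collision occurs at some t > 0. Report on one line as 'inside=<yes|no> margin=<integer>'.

d = (-13, -6),  |d|² = 205;  R = 3+4 = 7,  c = 205−7² = 156
v_rel = (-12, 0),  |v_rel|² = 144;  v_rel·d = (-12)·(-13) + (0)·(-6) = 156
144·t² − 312·t + 156 = 0  ⇒  m = 156² − 144·156 = 1872
m = 1872 > 0,  v_rel·d = 156 > 0  ⇒  inside

inside=yes margin=1872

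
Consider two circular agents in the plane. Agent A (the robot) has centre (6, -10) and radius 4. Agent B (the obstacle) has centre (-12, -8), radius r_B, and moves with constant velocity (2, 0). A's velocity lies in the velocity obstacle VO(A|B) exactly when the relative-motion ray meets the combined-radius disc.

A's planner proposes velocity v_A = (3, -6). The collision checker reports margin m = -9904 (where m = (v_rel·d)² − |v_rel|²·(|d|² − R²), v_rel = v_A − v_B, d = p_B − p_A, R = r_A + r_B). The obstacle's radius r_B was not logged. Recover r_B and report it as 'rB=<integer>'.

m = -9904
d = (-18, 2);  v_rel = (1, -6),  |v_rel|² = 37
v_rel×d = (1)·(2) − (-6)·(-18) = -106
since m = R²·37 − (-106)²:  R² = (11236 + -9904) / 37 = 36
R = √36 = 6  ⇒  r_B = 6 − 4 = 2

rB=2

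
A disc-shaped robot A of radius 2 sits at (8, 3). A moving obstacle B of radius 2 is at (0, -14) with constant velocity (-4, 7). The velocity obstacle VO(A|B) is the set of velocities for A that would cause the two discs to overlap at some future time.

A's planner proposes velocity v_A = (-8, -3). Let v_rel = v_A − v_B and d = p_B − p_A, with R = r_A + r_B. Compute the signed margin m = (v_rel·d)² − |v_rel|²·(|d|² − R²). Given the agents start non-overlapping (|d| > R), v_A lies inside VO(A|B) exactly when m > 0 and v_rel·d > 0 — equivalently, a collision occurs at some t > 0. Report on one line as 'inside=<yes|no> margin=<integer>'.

d = (-8, -17),  |d|² = 353;  R = 2+2 = 4,  c = 353−4² = 337
v_rel = (-4, -10),  |v_rel|² = 116;  v_rel·d = (-4)·(-8) + (-10)·(-17) = 202
116·t² − 404·t + 337 = 0  ⇒  m = 202² − 116·337 = 1712
m = 1712 > 0,  v_rel·d = 202 > 0  ⇒  inside

inside=yes margin=1712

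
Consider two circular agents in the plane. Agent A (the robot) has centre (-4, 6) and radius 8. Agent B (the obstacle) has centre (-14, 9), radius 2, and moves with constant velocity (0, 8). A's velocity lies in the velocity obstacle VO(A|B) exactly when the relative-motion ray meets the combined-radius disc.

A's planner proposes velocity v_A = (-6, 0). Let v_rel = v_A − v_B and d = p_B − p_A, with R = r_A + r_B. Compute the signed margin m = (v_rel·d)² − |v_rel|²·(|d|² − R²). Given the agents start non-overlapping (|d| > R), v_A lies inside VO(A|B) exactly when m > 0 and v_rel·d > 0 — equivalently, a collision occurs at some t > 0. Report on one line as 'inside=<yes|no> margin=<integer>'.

d = (-10, 3),  |d|² = 109;  R = 8+2 = 10,  c = 109−10² = 9
v_rel = (-6, -8),  |v_rel|² = 100;  v_rel·d = (-6)·(-10) + (-8)·(3) = 36
100·t² − 72·t + 9 = 0  ⇒  m = 36² − 100·9 = 396
m = 396 > 0,  v_rel·d = 36 > 0  ⇒  inside

inside=yes margin=396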